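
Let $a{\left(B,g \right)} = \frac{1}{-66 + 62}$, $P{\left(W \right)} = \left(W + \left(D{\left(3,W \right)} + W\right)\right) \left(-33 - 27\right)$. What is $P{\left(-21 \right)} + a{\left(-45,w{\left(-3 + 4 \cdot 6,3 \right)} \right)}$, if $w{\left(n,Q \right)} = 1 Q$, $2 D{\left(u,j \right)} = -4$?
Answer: $\frac{10559}{4} \approx 2639.8$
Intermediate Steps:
$D{\left(u,j \right)} = -2$ ($D{\left(u,j \right)} = \frac{1}{2} \left(-4\right) = -2$)
$w{\left(n,Q \right)} = Q$
$P{\left(W \right)} = 120 - 120 W$ ($P{\left(W \right)} = \left(W + \left(-2 + W\right)\right) \left(-33 - 27\right) = \left(-2 + 2 W\right) \left(-60\right) = 120 - 120 W$)
$a{\left(B,g \right)} = - \frac{1}{4}$ ($a{\left(B,g \right)} = \frac{1}{-4} = - \frac{1}{4}$)
$P{\left(-21 \right)} + a{\left(-45,w{\left(-3 + 4 \cdot 6,3 \right)} \right)} = \left(120 - -2520\right) - \frac{1}{4} = \left(120 + 2520\right) - \frac{1}{4} = 2640 - \frac{1}{4} = \frac{10559}{4}$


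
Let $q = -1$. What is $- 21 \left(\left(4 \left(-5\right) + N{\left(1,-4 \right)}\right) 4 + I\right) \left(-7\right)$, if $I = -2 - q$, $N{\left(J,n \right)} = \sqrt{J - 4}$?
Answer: $-11907 + 588 i \sqrt{3} \approx -11907.0 + 1018.4 i$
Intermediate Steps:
$N{\left(J,n \right)} = \sqrt{-4 + J}$
$I = -1$ ($I = -2 - -1 = -2 + 1 = -1$)
$- 21 \left(\left(4 \left(-5\right) + N{\left(1,-4 \right)}\right) 4 + I\right) \left(-7\right) = - 21 \left(\left(4 \left(-5\right) + \sqrt{-4 + 1}\right) 4 - 1\right) \left(-7\right) = - 21 \left(\left(-20 + \sqrt{-3}\right) 4 - 1\right) \left(-7\right) = - 21 \left(\left(-20 + i \sqrt{3}\right) 4 - 1\right) \left(-7\right) = - 21 \left(\left(-80 + 4 i \sqrt{3}\right) - 1\right) \left(-7\right) = - 21 \left(-81 + 4 i \sqrt{3}\right) \left(-7\right) = \left(1701 - 84 i \sqrt{3}\right) \left(-7\right) = -11907 + 588 i \sqrt{3}$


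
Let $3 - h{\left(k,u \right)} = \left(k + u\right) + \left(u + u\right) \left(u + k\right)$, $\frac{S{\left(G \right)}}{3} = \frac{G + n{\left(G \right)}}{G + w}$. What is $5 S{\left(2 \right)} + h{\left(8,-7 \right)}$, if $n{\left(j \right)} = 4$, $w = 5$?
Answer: $\frac{202}{7} \approx 28.857$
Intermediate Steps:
$S{\left(G \right)} = \frac{3 \left(4 + G\right)}{5 + G}$ ($S{\left(G \right)} = 3 \frac{G + 4}{G + 5} = 3 \frac{4 + G}{5 + G} = \frac{3 \left(4 + G\right)}{5 + G}$)
$h{\left(k,u \right)} = 3 - k - u - 2 u \left(k + u\right)$ ($h{\left(k,u \right)} = 3 - \left(\left(k + u\right) + \left(u + u\right) \left(u + k\right)\right) = 3 - \left(\left(k + u\right) + 2 u \left(k + u\right)\right) = 3 - \left(k + u + 2 u \left(k + u\right)\right) = 3 - k - u - 2 u \left(k + u\right)$)
$5 S{\left(2 \right)} + h{\left(8,-7 \right)} = 5 \frac{3 \left(4 + 2\right)}{5 + 2} - \left(-2 - 112 + 98\right) = 5 \cdot 3 \cdot \frac{1}{7} \cdot 6 + \left(3 - 8 + 7 - 98 + 112\right) = 5 \cdot \frac{18}{7} + 16 = \frac{90}{7} + 16 = \frac{202}{7}$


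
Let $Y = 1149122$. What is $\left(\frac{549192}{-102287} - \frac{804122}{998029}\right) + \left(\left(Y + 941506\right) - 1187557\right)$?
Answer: $\frac{92189726969754351}{102085392323} \approx 9.0307 \cdot 10^{5}$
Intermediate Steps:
$\left(\frac{549192}{-102287} - \frac{804122}{998029}\right) + \left(\left(Y + 941506\right) - 1187557\right) = \left(\frac{549192}{-102287} - \frac{804122}{998029}\right) + \left(\left(1149122 + 941506\right) - 1187557\right) = \left(549192 \left(- \frac{1}{102287}\right) - \frac{804122}{998029}\right) + \left(2090628 - 1187557\right) = \left(- \frac{549192}{102287} - \frac{804122}{998029}\right) + 903071 = - \frac{630360769582}{102085392323} + 903071 = \frac{92189726969754351}{102085392323}$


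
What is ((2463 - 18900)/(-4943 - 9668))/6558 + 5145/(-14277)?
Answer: -54750418329/152000775314 ≈ -0.36020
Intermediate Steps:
((2463 - 18900)/(-4943 - 9668))/6558 + 5145/(-14277) = -16437/(-14611)*(1/6558) + 5145*(-1/14277) = -16437*(-1/14611)*(1/6558) - 1715/4759 = (16437/14611)*(1/6558) - 1715/4759 = 5479/31939646 - 1715/4759 = -54750418329/152000775314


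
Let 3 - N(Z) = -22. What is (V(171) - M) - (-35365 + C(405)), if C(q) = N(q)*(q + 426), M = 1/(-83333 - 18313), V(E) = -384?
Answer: 1443983077/101646 ≈ 14206.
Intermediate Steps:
N(Z) = 25 (N(Z) = 3 - 1*(-22) = 3 + 22 = 25)
M = -1/101646 (M = 1/(-101646) = -1/101646 ≈ -9.8381e-6)
C(q) = 10650 + 25*q (C(q) = 25*(q + 426) = 25*(426 + q) = 10650 + 25*q)
(V(171) - M) - (-35365 + C(405)) = (-384 - 1*(-1/101646)) - (-35365 + (10650 + 25*405)) = (-384 + 1/101646) - (-35365 + (10650 + 10125)) = -39032063/101646 - (-35365 + 20775) = -39032063/101646 - 1*(-14590) = -39032063/101646 + 14590 = 1443983077/101646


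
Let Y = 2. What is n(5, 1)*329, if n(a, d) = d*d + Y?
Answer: 987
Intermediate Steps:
n(a, d) = 2 + d**2 (n(a, d) = d*d + 2 = d**2 + 2 = 2 + d**2)
n(5, 1)*329 = (2 + 1**2)*329 = (2 + 1)*329 = 3*329 = 987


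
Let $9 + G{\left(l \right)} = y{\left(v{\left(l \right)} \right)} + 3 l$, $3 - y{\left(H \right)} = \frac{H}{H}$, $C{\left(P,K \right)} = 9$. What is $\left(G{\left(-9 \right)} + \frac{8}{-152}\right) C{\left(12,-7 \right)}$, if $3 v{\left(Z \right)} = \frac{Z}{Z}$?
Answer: $- \frac{5823}{19} \approx -306.47$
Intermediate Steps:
$v{\left(Z \right)} = \frac{1}{3}$ ($v{\left(Z \right)} = \frac{Z \frac{1}{Z}}{3} = \frac{1}{3} \cdot 1 = \frac{1}{3}$)
$y{\left(H \right)} = 2$ ($y{\left(H \right)} = 3 - \frac{H}{H} = 3 - 1 = 2$)
$G{\left(l \right)} = -7 + 3 l$ ($G{\left(l \right)} = -9 + \left(2 + 3 l\right) = -7 + 3 l$)
$\left(G{\left(-9 \right)} + \frac{8}{-152}\right) C{\left(12,-7 \right)} = \left(\left(-7 + 3 \left(-9\right)\right) + \frac{8}{-152}\right) 9 = \left(\left(-7 - 27\right) + 8 \left(- \frac{1}{152}\right)\right) 9 = \left(-34 - \frac{1}{19}\right) 9 = \left(- \frac{647}{19}\right) 9 = - \frac{5823}{19}$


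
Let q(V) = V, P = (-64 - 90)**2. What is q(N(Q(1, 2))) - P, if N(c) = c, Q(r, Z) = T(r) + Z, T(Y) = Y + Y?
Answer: -23712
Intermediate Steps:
T(Y) = 2*Y
Q(r, Z) = Z + 2*r (Q(r, Z) = 2*r + Z = Z + 2*r)
P = 23716 (P = (-154)**2 = 23716)
q(N(Q(1, 2))) - P = (2 + 2*1) - 1*23716 = (2 + 2) - 23716 = 4 - 23716 = -23712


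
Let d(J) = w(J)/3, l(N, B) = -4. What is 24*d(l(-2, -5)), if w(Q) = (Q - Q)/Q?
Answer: 0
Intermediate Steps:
w(Q) = 0 (w(Q) = 0/Q = 0)
d(J) = 0 (d(J) = 0/3 = 0*(⅓) = 0)
24*d(l(-2, -5)) = 24*0 = 0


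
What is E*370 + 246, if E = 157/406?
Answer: 78983/203 ≈ 389.08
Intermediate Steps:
E = 157/406 (E = 157*(1/406) = 157/406 ≈ 0.38670)
E*370 + 246 = (157/406)*370 + 246 = 29045/203 + 246 = 78983/203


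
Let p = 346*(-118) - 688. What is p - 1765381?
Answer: -1806897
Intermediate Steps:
p = -41516 (p = -40828 - 688 = -41516)
p - 1765381 = -41516 - 1765381 = -1806897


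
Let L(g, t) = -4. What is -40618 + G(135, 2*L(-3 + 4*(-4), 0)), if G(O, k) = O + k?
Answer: -40491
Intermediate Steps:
-40618 + G(135, 2*L(-3 + 4*(-4), 0)) = -40618 + (135 + 2*(-4)) = -40618 + (135 - 8) = -40618 + 127 = -40491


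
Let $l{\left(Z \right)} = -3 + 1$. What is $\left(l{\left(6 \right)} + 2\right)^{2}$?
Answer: $0$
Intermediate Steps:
$l{\left(Z \right)} = -2$
$\left(l{\left(6 \right)} + 2\right)^{2} = \left(-2 + 2\right)^{2} = 0^{2} = 0$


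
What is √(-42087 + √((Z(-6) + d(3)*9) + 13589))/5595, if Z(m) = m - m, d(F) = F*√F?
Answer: √(-42087 + √(13589 + 27*√3))/5595 ≈ 0.036616*I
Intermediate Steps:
d(F) = F^(3/2)
Z(m) = 0
√(-42087 + √((Z(-6) + d(3)*9) + 13589))/5595 = √(-42087 + √((0 + 3^(3/2)*9) + 13589))/5595 = √(-42087 + √((0 + (3*√3)*9) + 13589))*(1/5595) = √(-42087 + √((0 + 27*√3) + 13589))*(1/5595) = √(-42087 + √(27*√3 + 13589))*(1/5595) = √(-42087 + √(13589 + 27*√3))*(1/5595) = √(-42087 + √(13589 + 27*√3))/5595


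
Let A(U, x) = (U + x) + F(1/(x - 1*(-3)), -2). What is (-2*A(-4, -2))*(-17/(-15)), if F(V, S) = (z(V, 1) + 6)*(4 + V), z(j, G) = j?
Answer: -986/15 ≈ -65.733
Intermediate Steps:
F(V, S) = (4 + V)*(6 + V) (F(V, S) = (V + 6)*(4 + V) = (6 + V)*(4 + V) = (4 + V)*(6 + V))
A(U, x) = 24 + U + x + (3 + x)⁻² + 10/(3 + x) (A(U, x) = (U + x) + (24 + (1/(x - 1*(-3)))² + 10/(x - 1*(-3))) = (U + x) + (24 + (1/(x + 3))² + 10/(x + 3)) = (U + x) + (24 + (1/(3 + x))² + 10/(3 + x)) = (U + x) + (24 + (3 + x)⁻² + 10/(3 + x)) = 24 + U + x + (3 + x)⁻² + 10/(3 + x))
(-2*A(-4, -2))*(-17/(-15)) = (-2*(24 - 4 - 2 + 3/(3 - 2)³ + 10/(3 - 2) - 2/(3 - 2)³))*(-17/(-15)) = (-2*(24 - 4 - 2 + 3/1³ + 10/1 - 2/1³))*(-17*(-1/15)) = -2*(24 - 4 - 2 + 3*1 + 10*1 - 2*1)*(17/15) = -2*(24 - 4 - 2 + 3 + 10 - 2)*(17/15) = -2*29*(17/15) = -58*17/15 = -986/15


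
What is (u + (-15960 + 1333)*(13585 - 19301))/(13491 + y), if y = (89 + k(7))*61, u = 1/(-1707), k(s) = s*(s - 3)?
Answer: 142718739923/35211996 ≈ 4053.1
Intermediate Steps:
k(s) = s*(-3 + s)
u = -1/1707 ≈ -0.00058582
y = 7137 (y = (89 + 7*(-3 + 7))*61 = (89 + 7*4)*61 = (89 + 28)*61 = 117*61 = 7137)
(u + (-15960 + 1333)*(13585 - 19301))/(13491 + y) = (-1/1707 + (-15960 + 1333)*(13585 - 19301))/(13491 + 7137) = (-1/1707 - 14627*(-5716))/20628 = (-1/1707 + 83607932)*(1/20628) = (142718739923/1707)*(1/20628) = 142718739923/35211996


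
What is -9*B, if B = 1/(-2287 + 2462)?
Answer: -9/175 ≈ -0.051429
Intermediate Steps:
B = 1/175 ≈ 0.0057143
-9*B = -9*1/175 = -9/175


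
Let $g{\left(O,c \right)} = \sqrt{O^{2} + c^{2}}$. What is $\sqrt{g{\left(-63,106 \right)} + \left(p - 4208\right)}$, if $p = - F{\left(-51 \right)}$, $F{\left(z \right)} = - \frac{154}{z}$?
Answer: $\frac{\sqrt{-10952862 + 2601 \sqrt{15205}}}{51} \approx 63.935 i$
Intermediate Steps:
$p = - \frac{154}{51}$ ($p = - \frac{-154}{-51} = - \frac{\left(-154\right) \left(-1\right)}{51} = \left(-1\right) \frac{154}{51} = - \frac{154}{51} \approx -3.0196$)
$\sqrt{g{\left(-63,106 \right)} + \left(p - 4208\right)} = \sqrt{\sqrt{\left(-63\right)^{2} + 106^{2}} - \frac{214762}{51}} = \sqrt{\sqrt{3969 + 11236} - \frac{214762}{51}} = \sqrt{\sqrt{15205} - \frac{214762}{51}} = \sqrt{- \frac{214762}{51} + \sqrt{15205}}$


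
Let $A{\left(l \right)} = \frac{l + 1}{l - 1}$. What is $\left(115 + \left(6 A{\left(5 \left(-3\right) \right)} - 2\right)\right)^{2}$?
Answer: $\frac{223729}{16} \approx 13983.0$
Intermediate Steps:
$A{\left(l \right)} = \frac{1 + l}{-1 + l}$
$\left(115 + \left(6 A{\left(5 \left(-3\right) \right)} - 2\right)\right)^{2} = \left(115 - \left(2 - 6 \frac{1 + 5 \left(-3\right)}{-1 + 5 \left(-3\right)}\right)\right)^{2} = \left(115 - \left(2 - 6 \frac{1 - 15}{-1 - 15}\right)\right)^{2} = \left(115 - \left(2 - 6 \frac{1}{-16} \left(-14\right)\right)\right)^{2} = \left(115 - \left(2 - 6 \left(\left(- \frac{1}{16}\right) \left(-14\right)\right)\right)\right)^{2} = \left(115 + \left(6 \cdot \frac{7}{8} - 2\right)\right)^{2} = \left(115 + \left(\frac{21}{4} - 2\right)\right)^{2} = \left(115 + \frac{13}{4}\right)^{2} = \left(\frac{473}{4}\right)^{2} = \frac{223729}{16}$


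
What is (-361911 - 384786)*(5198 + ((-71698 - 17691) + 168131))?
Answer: -62677746180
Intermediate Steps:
(-361911 - 384786)*(5198 + ((-71698 - 17691) + 168131)) = -746697*(5198 + (-89389 + 168131)) = -746697*(5198 + 78742) = -746697*83940 = -62677746180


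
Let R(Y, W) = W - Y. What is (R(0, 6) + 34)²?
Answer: 1600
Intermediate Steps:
(R(0, 6) + 34)² = ((6 - 1*0) + 34)² = ((6 + 0) + 34)² = (6 + 34)² = 40² = 1600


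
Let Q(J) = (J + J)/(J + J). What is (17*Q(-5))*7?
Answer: 119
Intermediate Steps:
Q(J) = 1 (Q(J) = (2*J)/((2*J)) = (2*J)*(1/(2*J)) = 1)
(17*Q(-5))*7 = (17*1)*7 = 17*7 = 119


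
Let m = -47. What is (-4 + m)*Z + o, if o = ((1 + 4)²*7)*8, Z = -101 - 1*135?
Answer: 13436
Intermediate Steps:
Z = -236 (Z = -101 - 135 = -236)
o = 1400 (o = (5²*7)*8 = (25*7)*8 = 175*8 = 1400)
(-4 + m)*Z + o = (-4 - 47)*(-236) + 1400 = -51*(-236) + 1400 = 12036 + 1400 = 13436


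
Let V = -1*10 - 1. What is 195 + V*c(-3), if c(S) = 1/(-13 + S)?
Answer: 3131/16 ≈ 195.69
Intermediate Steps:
V = -11 (V = -10 - 1 = -11)
195 + V*c(-3) = 195 - 11/(-13 - 3) = 195 - 11/(-16) = 195 - 11*(-1/16) = 195 + 11/16 = 3131/16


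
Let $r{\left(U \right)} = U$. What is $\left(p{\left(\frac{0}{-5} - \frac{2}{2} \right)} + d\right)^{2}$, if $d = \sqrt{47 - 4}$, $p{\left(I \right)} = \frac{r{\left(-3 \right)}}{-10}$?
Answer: $\frac{4309}{100} + \frac{3 \sqrt{43}}{5} \approx 47.024$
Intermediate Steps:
$p{\left(I \right)} = \frac{3}{10}$ ($p{\left(I \right)} = - \frac{3}{-10} = \left(-3\right) \left(- \frac{1}{10}\right) = \frac{3}{10}$)
$d = \sqrt{43} \approx 6.5574$
$\left(p{\left(\frac{0}{-5} - \frac{2}{2} \right)} + d\right)^{2} = \left(\frac{3}{10} + \sqrt{43}\right)^{2}$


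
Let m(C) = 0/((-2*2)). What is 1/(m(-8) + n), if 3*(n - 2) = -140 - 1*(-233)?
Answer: 1/33 ≈ 0.030303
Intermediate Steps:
n = 33 (n = 2 + (-140 - 1*(-233))/3 = 2 + (-140 + 233)/3 = 2 + (⅓)*93 = 2 + 31 = 33)
m(C) = 0 (m(C) = 0/(-4) = 0*(-¼) = 0)
1/(m(-8) + n) = 1/(0 + 33) = 1/33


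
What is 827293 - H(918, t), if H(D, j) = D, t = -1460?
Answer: 826375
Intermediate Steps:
827293 - H(918, t) = 827293 - 1*918 = 827293 - 918 = 826375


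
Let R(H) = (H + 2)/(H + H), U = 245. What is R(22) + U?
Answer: 2701/11 ≈ 245.55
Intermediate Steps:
R(H) = (2 + H)/(2*H) (R(H) = (2 + H)/((2*H)) = (2 + H)*(1/(2*H)) = (2 + H)/(2*H))
R(22) + U = (1/2)*(2 + 22)/22 + 245 = (1/2)*(1/22)*24 + 245 = 6/11 + 245 = 2701/11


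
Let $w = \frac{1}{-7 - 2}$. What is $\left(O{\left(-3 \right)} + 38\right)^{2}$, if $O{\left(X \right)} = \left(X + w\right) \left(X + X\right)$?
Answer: $\frac{28900}{9} \approx 3211.1$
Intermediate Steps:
$w = - \frac{1}{9}$ ($w = \frac{1}{-9} = - \frac{1}{9} \approx -0.11111$)
$O{\left(X \right)} = 2 X \left(- \frac{1}{9} + X\right)$ ($O{\left(X \right)} = \left(X - \frac{1}{9}\right) \left(X + X\right) = \left(- \frac{1}{9} + X\right) 2 X = 2 X \left(- \frac{1}{9} + X\right)$)
$\left(O{\left(-3 \right)} + 38\right)^{2} = \left(\frac{2}{9} \left(-3\right) \left(-1 + 9 \left(-3\right)\right) + 38\right)^{2} = \left(\frac{2}{9} \left(-3\right) \left(-1 - 27\right) + 38\right)^{2} = \left(\frac{2}{9} \left(-3\right) \left(-28\right) + 38\right)^{2} = \left(\frac{56}{3} + 38\right)^{2} = \left(\frac{170}{3}\right)^{2} = \frac{28900}{9}$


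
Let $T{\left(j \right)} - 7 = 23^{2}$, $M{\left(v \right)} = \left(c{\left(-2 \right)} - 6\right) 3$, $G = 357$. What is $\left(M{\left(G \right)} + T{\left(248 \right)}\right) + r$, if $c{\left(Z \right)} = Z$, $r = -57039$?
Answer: $-56527$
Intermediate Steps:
$M{\left(v \right)} = -24$ ($M{\left(v \right)} = \left(-2 - 6\right) 3 = \left(-8\right) 3 = -24$)
$T{\left(j \right)} = 536$ ($T{\left(j \right)} = 7 + 23^{2} = 7 + 529 = 536$)
$\left(M{\left(G \right)} + T{\left(248 \right)}\right) + r = \left(-24 + 536\right) - 57039 = 512 - 57039 = -56527$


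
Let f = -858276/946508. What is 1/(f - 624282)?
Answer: -236627/147722191383 ≈ -1.6018e-6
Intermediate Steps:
f = -214569/236627 (f = -858276*1/946508 = -214569/236627 ≈ -0.90678)
1/(f - 624282) = 1/(-214569/236627 - 624282) = 1/(-147722191383/236627) = -236627/147722191383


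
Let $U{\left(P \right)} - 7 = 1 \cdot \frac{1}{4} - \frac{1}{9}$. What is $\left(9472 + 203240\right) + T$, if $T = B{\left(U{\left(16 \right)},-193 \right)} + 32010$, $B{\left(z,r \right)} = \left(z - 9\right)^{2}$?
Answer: $\frac{317164201}{1296} \approx 2.4473 \cdot 10^{5}$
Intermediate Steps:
$U{\left(P \right)} = \frac{257}{36}$ ($U{\left(P \right)} = 7 + \left(1 \cdot \frac{1}{4} - \frac{1}{9}\right) = 7 + \left(\frac{1}{4} - \frac{1}{9}\right) = 7 + \frac{5}{36} = \frac{257}{36}$)
$B{\left(z,r \right)} = \left(-9 + z\right)^{2}$
$T = \frac{41489449}{1296}$ ($T = \left(-9 + \frac{257}{36}\right)^{2} + 32010 = \left(- \frac{67}{36}\right)^{2} + 32010 = \frac{4489}{1296} + 32010 = \frac{41489449}{1296} \approx 32013.0$)
$\left(9472 + 203240\right) + T = \left(9472 + 203240\right) + \frac{41489449}{1296} = 212712 + \frac{41489449}{1296} = \frac{317164201}{1296}$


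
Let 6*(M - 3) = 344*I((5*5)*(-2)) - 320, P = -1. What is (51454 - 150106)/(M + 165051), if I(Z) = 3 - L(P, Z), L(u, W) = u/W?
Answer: -616575/1032322 ≈ -0.59727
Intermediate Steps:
I(Z) = 3 + 1/Z (I(Z) = 3 - (-1)/Z = 3 + 1/Z)
M = 3013/25 (M = 3 + (344*(3 + 1/((5*5)*(-2))) - 320)/6 = 3 + (344*(3 + 1/(25*(-2))) - 320)/6 = 3 + (344*(3 + 1/(-50)) - 320)/6 = 3 + (344*(3 - 1/50) - 320)/6 = 3 + (344*(149/50) - 320)/6 = 3 + (25628/25 - 320)/6 = 3 + (⅙)*(17628/25) = 3 + 2938/25 = 3013/25 ≈ 120.52)
(51454 - 150106)/(M + 165051) = (51454 - 150106)/(3013/25 + 165051) = -98652/4129288/25 = -98652*25/4129288 = -616575/1032322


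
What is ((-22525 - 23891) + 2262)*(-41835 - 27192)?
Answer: 3047818158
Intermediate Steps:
((-22525 - 23891) + 2262)*(-41835 - 27192) = (-46416 + 2262)*(-69027) = -44154*(-69027) = 3047818158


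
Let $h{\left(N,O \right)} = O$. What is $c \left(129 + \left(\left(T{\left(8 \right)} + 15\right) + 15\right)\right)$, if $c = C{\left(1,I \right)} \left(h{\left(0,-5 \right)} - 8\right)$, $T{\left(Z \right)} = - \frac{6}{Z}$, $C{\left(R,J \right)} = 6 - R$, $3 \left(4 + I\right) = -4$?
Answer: $- \frac{41145}{4} \approx -10286.0$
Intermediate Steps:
$I = - \frac{16}{3}$ ($I = -4 + \frac{1}{3} \left(-4\right) = -4 - \frac{4}{3} = - \frac{16}{3} \approx -5.3333$)
$c = -65$ ($c = \left(6 - 1\right) \left(-5 - 8\right) = 5 \left(-13\right) = -65$)
$c \left(129 + \left(\left(T{\left(8 \right)} + 15\right) + 15\right)\right) = - 65 \left(129 + \left(\left(- \frac{6}{8} + 15\right) + 15\right)\right) = - 65 \left(129 + \left(\left(\left(-6\right) \frac{1}{8} + 15\right) + 15\right)\right) = - 65 \left(129 + \left(\left(- \frac{3}{4} + 15\right) + 15\right)\right) = - 65 \left(129 + \left(\frac{57}{4} + 15\right)\right) = - 65 \left(129 + \frac{117}{4}\right) = \left(-65\right) \frac{633}{4} = - \frac{41145}{4}$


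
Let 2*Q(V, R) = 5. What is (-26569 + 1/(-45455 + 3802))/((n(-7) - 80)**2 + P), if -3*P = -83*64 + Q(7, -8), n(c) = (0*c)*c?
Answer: -6640071348/2041788407 ≈ -3.2521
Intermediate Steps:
Q(V, R) = 5/2 (Q(V, R) = (1/2)*5 = 5/2)
n(c) = 0 (n(c) = 0*c = 0)
P = 10619/6 (P = -(-83*64 + 5/2)/3 = -(-5312 + 5/2)/3 = -1/3*(-10619/2) = 10619/6 ≈ 1769.8)
(-26569 + 1/(-45455 + 3802))/((n(-7) - 80)**2 + P) = (-26569 + 1/(-45455 + 3802))/((0 - 80)**2 + 10619/6) = (-26569 + 1/(-41653))/((-80)**2 + 10619/6) = (-26569 - 1/41653)/(6400 + 10619/6) = -1106678558/(41653*49019/6) = -1106678558/41653*6/49019 = -6640071348/2041788407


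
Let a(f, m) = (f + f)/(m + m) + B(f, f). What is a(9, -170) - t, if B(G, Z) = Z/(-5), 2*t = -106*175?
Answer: 315287/34 ≈ 9273.1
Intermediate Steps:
t = -9275 (t = (-106*175)/2 = (½)*(-18550) = -9275)
B(G, Z) = -Z/5 (B(G, Z) = Z*(-⅕) = -Z/5)
a(f, m) = -f/5 + f/m (a(f, m) = (f + f)/(m + m) - f/5 = (2*f)/((2*m)) - f/5 = (2*f)*(1/(2*m)) - f/5 = f/m - f/5 = -f/5 + f/m)
a(9, -170) - t = (-⅕*9 + 9/(-170)) - 1*(-9275) = (-9/5 + 9*(-1/170)) + 9275 = (-9/5 - 9/170) + 9275 = -63/34 + 9275 = 315287/34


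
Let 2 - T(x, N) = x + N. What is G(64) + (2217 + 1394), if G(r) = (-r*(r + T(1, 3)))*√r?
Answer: -28133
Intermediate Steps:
T(x, N) = 2 - N - x (T(x, N) = 2 - (x + N) = 2 - (N + x) = 2 + (-N - x) = 2 - N - x)
G(r) = -r^(3/2)*(-2 + r) (G(r) = (-r*(r + (2 - 1*3 - 1*1)))*√r = (-r*(r + (2 - 3 - 1)))*√r = (-r*(r - 2))*√r = (-r*(-2 + r))*√r = -r^(3/2)*(-2 + r))
G(64) + (2217 + 1394) = 64^(3/2)*(2 - 1*64) + (2217 + 1394) = 512*(2 - 64) + 3611 = 512*(-62) + 3611 = -31744 + 3611 = -28133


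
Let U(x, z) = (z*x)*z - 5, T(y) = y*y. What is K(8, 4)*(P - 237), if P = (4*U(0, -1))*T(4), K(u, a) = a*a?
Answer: -8912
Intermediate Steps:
K(u, a) = a²
T(y) = y²
U(x, z) = -5 + x*z² (U(x, z) = (x*z)*z - 5 = x*z² - 5 = -5 + x*z²)
P = -320 (P = (4*(-5 + 0*(-1)²))*4² = (4*(-5 + 0*1))*16 = (4*(-5 + 0))*16 = (4*(-5))*16 = -20*16 = -320)
K(8, 4)*(P - 237) = 4²*(-320 - 237) = 16*(-557) = -8912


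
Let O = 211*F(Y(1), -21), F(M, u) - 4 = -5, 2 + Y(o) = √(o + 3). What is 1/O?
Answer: -1/211 ≈ -0.0047393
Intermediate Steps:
Y(o) = -2 + √(3 + o) (Y(o) = -2 + √(o + 3) = -2 + √(3 + o))
F(M, u) = -1 (F(M, u) = 4 - 5 = -1)
O = -211 (O = 211*(-1) = -211)
1/O = 1/(-211) = -1/211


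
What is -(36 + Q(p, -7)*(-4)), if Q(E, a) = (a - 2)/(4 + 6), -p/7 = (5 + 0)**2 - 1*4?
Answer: -198/5 ≈ -39.600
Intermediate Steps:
p = -147 (p = -7*((5 + 0)**2 - 1*4) = -7*(5**2 - 4) = -7*(25 - 4) = -7*21 = -147)
Q(E, a) = -1/5 + a/10 (Q(E, a) = (-2 + a)/10 = (-2 + a)*(1/10) = -1/5 + a/10)
-(36 + Q(p, -7)*(-4)) = -(36 + (-1/5 + (1/10)*(-7))*(-4)) = -(36 + (-1/5 - 7/10)*(-4)) = -(36 - 9/10*(-4)) = -(36 + 18/5) = -1*198/5 = -198/5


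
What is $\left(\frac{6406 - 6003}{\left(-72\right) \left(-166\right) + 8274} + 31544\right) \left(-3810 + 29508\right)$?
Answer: $\frac{2732594033201}{3371} \approx 8.1062 \cdot 10^{8}$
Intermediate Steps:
$\left(\frac{6406 - 6003}{\left(-72\right) \left(-166\right) + 8274} + 31544\right) \left(-3810 + 29508\right) = \left(\frac{403}{11952 + 8274} + 31544\right) 25698 = \left(\frac{403}{20226} + 31544\right) 25698 = \frac{638009347}{20226} \cdot 25698 = \frac{2732594033201}{3371}$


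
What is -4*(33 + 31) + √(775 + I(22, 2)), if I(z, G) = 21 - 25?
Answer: -256 + √771 ≈ -228.23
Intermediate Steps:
I(z, G) = -4
-4*(33 + 31) + √(775 + I(22, 2)) = -4*(33 + 31) + √(775 - 4) = -4*64 + √771 = -256 + √771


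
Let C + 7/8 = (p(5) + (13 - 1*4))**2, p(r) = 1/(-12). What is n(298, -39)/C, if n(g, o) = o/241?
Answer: -432/209911 ≈ -0.0020580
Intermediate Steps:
p(r) = -1/12
n(g, o) = o/241 (n(g, o) = o*(1/241) = o/241)
C = 11323/144 (C = -7/8 + (-1/12 + (13 - 1*4))**2 = -7/8 + (-1/12 + (13 - 4))**2 = -7/8 + (-1/12 + 9)**2 = -7/8 + (107/12)**2 = -7/8 + 11449/144 = 11323/144 ≈ 78.632)
n(298, -39)/C = ((1/241)*(-39))/(11323/144) = -39/241*144/11323 = -432/209911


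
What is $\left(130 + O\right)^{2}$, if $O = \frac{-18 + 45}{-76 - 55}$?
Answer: $\frac{289102009}{17161} \approx 16846.0$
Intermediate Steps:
$O = - \frac{27}{131}$ ($O = \frac{27}{-131} = 27 \left(- \frac{1}{131}\right) = - \frac{27}{131} \approx -0.20611$)
$\left(130 + O\right)^{2} = \left(130 - \frac{27}{131}\right)^{2} = \left(\frac{17003}{131}\right)^{2} = \frac{289102009}{17161}$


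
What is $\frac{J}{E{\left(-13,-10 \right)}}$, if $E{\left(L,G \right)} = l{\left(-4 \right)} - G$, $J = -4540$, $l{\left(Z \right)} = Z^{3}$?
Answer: $\frac{2270}{27} \approx 84.074$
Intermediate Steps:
$E{\left(L,G \right)} = -64 - G$ ($E{\left(L,G \right)} = \left(-4\right)^{3} - G = -64 - G$)
$\frac{J}{E{\left(-13,-10 \right)}} = \frac{1}{-64 - -10} \left(-4540\right) = \frac{1}{-64 + 10} \left(-4540\right) = \frac{1}{-54} \left(-4540\right) = \left(- \frac{1}{54}\right) \left(-4540\right) = \frac{2270}{27}$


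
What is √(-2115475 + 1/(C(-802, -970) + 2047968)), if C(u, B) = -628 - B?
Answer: I*√986181289247899910/682770 ≈ 1454.5*I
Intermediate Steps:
√(-2115475 + 1/(C(-802, -970) + 2047968)) = √(-2115475 + 1/((-628 - 1*(-970)) + 2047968)) = √(-2115475 + 1/((-628 + 970) + 2047968)) = √(-2115475 + 1/(342 + 2047968)) = √(-2115475 + 1/2048310) = √(-4333148597249/2048310) = I*√986181289247899910/682770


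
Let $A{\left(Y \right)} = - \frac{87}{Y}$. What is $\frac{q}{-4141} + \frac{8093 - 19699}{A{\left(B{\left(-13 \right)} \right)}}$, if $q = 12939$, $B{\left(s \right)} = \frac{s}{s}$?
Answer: $\frac{46934753}{360267} \approx 130.28$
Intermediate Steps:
$B{\left(s \right)} = 1$
$\frac{q}{-4141} + \frac{8093 - 19699}{A{\left(B{\left(-13 \right)} \right)}} = \frac{12939}{-4141} + \frac{8093 - 19699}{\left(-87\right) 1^{-1}} = 12939 \left(- \frac{1}{4141}\right) + \frac{8093 - 19699}{\left(-87\right) 1} = - \frac{12939}{4141} - \frac{11606}{-87} = - \frac{12939}{4141} - - \frac{11606}{87} = - \frac{12939}{4141} + \frac{11606}{87} = \frac{46934753}{360267}$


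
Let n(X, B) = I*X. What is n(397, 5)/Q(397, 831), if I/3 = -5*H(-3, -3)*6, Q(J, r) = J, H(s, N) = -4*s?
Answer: -1080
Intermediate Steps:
I = -1080 (I = 3*(-(-20)*(-3)*6) = 3*(-5*12*6) = 3*(-60*6) = 3*(-360) = -1080)
n(X, B) = -1080*X
n(397, 5)/Q(397, 831) = -1080*397/397 = -428760*1/397 = -1080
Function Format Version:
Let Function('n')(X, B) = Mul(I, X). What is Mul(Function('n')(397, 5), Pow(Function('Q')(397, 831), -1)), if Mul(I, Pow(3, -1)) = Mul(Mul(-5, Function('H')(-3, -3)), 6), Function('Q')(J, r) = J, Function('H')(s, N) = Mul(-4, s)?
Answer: -1080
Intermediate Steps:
I = -1080 (I = Mul(3, Mul(Mul(-5, Mul(-4, -3)), 6)) = Mul(3, Mul(Mul(-5, 12), 6)) = Mul(3, Mul(-60, 6)) = Mul(3, -360) = -1080)
Function('n')(X, B) = Mul(-1080, X)
Mul(Function('n')(397, 5), Pow(Function('Q')(397, 831), -1)) = Mul(Mul(-1080, 397), Pow(397, -1)) = Mul(-428760, Rational(1, 397)) = -1080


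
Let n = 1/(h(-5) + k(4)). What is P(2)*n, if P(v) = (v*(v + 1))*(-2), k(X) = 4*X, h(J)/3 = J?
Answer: -12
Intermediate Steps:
h(J) = 3*J
n = 1 (n = 1/(3*(-5) + 4*4) = 1/(-15 + 16) = 1/1 = 1)
P(v) = -2*v*(1 + v) (P(v) = (v*(1 + v))*(-2) = -2*v*(1 + v))
P(2)*n = -2*2*(1 + 2)*1 = -2*2*3*1 = -12*1 = -12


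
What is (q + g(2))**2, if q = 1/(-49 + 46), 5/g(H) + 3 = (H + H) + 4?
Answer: 4/9 ≈ 0.44444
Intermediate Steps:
g(H) = 5/(1 + 2*H) (g(H) = 5/(-3 + ((H + H) + 4)) = 5/(-3 + (2*H + 4)) = 5/(-3 + (4 + 2*H)) = 5/(1 + 2*H))
q = -1/3 (q = 1/(-3) = -1/3 ≈ -0.33333)
(q + g(2))**2 = (-1/3 + 5/(1 + 2*2))**2 = (-1/3 + 5/(1 + 4))**2 = (-1/3 + 5/5)**2 = (-1/3 + 5*(1/5))**2 = (-1/3 + 1)**2 = (2/3)**2 = 4/9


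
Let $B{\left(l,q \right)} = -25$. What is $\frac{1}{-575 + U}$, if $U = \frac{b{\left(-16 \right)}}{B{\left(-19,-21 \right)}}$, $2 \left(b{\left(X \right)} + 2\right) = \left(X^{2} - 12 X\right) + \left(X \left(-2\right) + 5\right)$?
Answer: $- \frac{50}{29231} \approx -0.0017105$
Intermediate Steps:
$b{\left(X \right)} = \frac{1}{2} + \frac{X^{2}}{2} - 7 X$ ($b{\left(X \right)} = -2 + \frac{\left(X^{2} - 12 X\right) + \left(X \left(-2\right) + 5\right)}{2} = -2 + \frac{\left(X^{2} - 12 X\right) - \left(-5 + 2 X\right)}{2} = -2 + \frac{5 + X^{2} - 14 X}{2} = -2 + \left(\frac{5}{2} + \frac{X^{2}}{2} - 7 X\right) = \frac{1}{2} + \frac{X^{2}}{2} - 7 X$)
$U = - \frac{481}{50}$ ($U = \frac{\frac{1}{2} + \frac{\left(-16\right)^{2}}{2} - -112}{-25} = \left(\frac{1}{2} + \frac{1}{2} \cdot 256 + 112\right) \left(- \frac{1}{25}\right) = \left(\frac{1}{2} + 128 + 112\right) \left(- \frac{1}{25}\right) = \frac{481}{2} \left(- \frac{1}{25}\right) = - \frac{481}{50} \approx -9.62$)
$\frac{1}{-575 + U} = \frac{1}{-575 - \frac{481}{50}} = \frac{1}{- \frac{29231}{50}} = - \frac{50}{29231}$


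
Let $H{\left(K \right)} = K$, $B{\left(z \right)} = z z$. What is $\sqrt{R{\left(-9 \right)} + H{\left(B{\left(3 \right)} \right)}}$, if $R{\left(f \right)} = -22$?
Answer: $i \sqrt{13} \approx 3.6056 i$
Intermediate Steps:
$B{\left(z \right)} = z^{2}$
$\sqrt{R{\left(-9 \right)} + H{\left(B{\left(3 \right)} \right)}} = \sqrt{-22 + 3^{2}} = \sqrt{-22 + 9} = \sqrt{-13} = i \sqrt{13}$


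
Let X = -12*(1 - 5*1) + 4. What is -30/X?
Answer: -15/26 ≈ -0.57692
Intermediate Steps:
X = 52 (X = -12*(1 - 5) + 4 = -12*(-4) + 4 = 48 + 4 = 52)
-30/X = -30/52 = -30*1/52 = -15/26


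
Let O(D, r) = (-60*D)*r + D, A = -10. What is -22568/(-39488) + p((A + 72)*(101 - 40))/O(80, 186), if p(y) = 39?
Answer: 314771327/550808240 ≈ 0.57147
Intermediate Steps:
O(D, r) = D - 60*D*r (O(D, r) = -60*D*r + D = D - 60*D*r)
-22568/(-39488) + p((A + 72)*(101 - 40))/O(80, 186) = -22568/(-39488) + 39/((80*(1 - 60*186))) = -22568*(-1/39488) + 39/((80*(1 - 11160))) = 2821/4936 + 39/((80*(-11159))) = 2821/4936 + 39/(-892720) = 2821/4936 + 39*(-1/892720) = 2821/4936 - 39/892720 = 314771327/550808240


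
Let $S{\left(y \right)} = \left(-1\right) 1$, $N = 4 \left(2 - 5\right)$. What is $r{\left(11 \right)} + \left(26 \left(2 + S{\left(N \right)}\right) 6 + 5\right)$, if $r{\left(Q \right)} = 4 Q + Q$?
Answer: $216$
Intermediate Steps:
$N = -12$ ($N = 4 \left(-3\right) = -12$)
$S{\left(y \right)} = -1$
$r{\left(Q \right)} = 5 Q$
$r{\left(11 \right)} + \left(26 \left(2 + S{\left(N \right)}\right) 6 + 5\right) = 5 \cdot 11 + \left(26 \left(2 - 1\right) 6 + 5\right) = 55 + \left(26 \cdot 1 \cdot 6 + 5\right) = 55 + \left(26 \cdot 6 + 5\right) = 55 + \left(156 + 5\right) = 55 + 161 = 216$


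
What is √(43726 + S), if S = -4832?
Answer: √38894 ≈ 197.22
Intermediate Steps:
√(43726 + S) = √(43726 - 4832) = √38894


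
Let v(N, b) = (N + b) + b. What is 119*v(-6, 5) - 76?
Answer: 400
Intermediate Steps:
v(N, b) = N + 2*b
119*v(-6, 5) - 76 = 119*(-6 + 2*5) - 76 = 119*(-6 + 10) - 76 = 119*4 - 76 = 476 - 76 = 400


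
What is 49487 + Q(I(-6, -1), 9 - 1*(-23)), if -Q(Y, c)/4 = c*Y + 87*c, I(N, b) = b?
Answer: 38479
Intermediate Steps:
Q(Y, c) = -348*c - 4*Y*c (Q(Y, c) = -4*(c*Y + 87*c) = -4*(Y*c + 87*c) = -4*(87*c + Y*c) = -348*c - 4*Y*c)
49487 + Q(I(-6, -1), 9 - 1*(-23)) = 49487 - 4*(9 - 1*(-23))*(87 - 1) = 49487 - 4*(9 + 23)*86 = 49487 - 4*32*86 = 49487 - 11008 = 38479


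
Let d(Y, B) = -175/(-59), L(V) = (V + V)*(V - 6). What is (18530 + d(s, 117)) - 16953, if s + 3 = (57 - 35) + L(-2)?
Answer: 93218/59 ≈ 1580.0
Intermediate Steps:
L(V) = 2*V*(-6 + V) (L(V) = (2*V)*(-6 + V) = 2*V*(-6 + V))
s = 51 (s = -3 + ((57 - 35) + 2*(-2)*(-6 - 2)) = -3 + (22 + 2*(-2)*(-8)) = -3 + (22 + 32) = -3 + 54 = 51)
d(Y, B) = 175/59 (d(Y, B) = -175*(-1/59) = 175/59)
(18530 + d(s, 117)) - 16953 = (18530 + 175/59) - 16953 = 1093445/59 - 16953 = 93218/59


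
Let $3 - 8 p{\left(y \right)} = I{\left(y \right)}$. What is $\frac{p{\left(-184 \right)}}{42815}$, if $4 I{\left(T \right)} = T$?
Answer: $\frac{49}{342520} \approx 0.00014306$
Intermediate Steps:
$I{\left(T \right)} = \frac{T}{4}$
$p{\left(y \right)} = \frac{3}{8} - \frac{y}{32}$ ($p{\left(y \right)} = \frac{3}{8} - \frac{\frac{1}{4} y}{8} = \frac{3}{8} - \frac{y}{32}$)
$\frac{p{\left(-184 \right)}}{42815} = \frac{\frac{3}{8} - - \frac{23}{4}}{42815} = \left(\frac{3}{8} + \frac{23}{4}\right) \frac{1}{42815} = \frac{49}{8} \cdot \frac{1}{42815} = \frac{49}{342520}$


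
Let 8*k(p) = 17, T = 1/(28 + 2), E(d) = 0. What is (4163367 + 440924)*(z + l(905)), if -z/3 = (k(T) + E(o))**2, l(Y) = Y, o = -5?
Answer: 262688614423/64 ≈ 4.1045e+9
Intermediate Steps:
T = 1/30 ≈ 0.033333
k(p) = 17/8 (k(p) = (1/8)*17 = 17/8)
z = -867/64 (z = -3*(17/8 + 0)**2 = -3*(17/8)**2 = -3*289/64 = -867/64 ≈ -13.547)
(4163367 + 440924)*(z + l(905)) = (4163367 + 440924)*(-867/64 + 905) = 4604291*(57053/64) = 262688614423/64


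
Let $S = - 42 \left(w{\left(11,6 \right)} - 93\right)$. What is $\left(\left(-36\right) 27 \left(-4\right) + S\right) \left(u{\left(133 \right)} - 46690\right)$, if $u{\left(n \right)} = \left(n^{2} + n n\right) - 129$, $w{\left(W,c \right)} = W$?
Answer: $-83885412$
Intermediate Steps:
$u{\left(n \right)} = -129 + 2 n^{2}$ ($u{\left(n \right)} = \left(n^{2} + n^{2}\right) - 129 = 2 n^{2} - 129 = -129 + 2 n^{2}$)
$S = 3444$ ($S = - 42 \left(11 - 93\right) = - 42 \left(-82\right) = \left(-1\right) \left(-3444\right) = 3444$)
$\left(\left(-36\right) 27 \left(-4\right) + S\right) \left(u{\left(133 \right)} - 46690\right) = \left(\left(-36\right) 27 \left(-4\right) + 3444\right) \left(\left(-129 + 2 \cdot 133^{2}\right) - 46690\right) = \left(\left(-972\right) \left(-4\right) + 3444\right) \left(\left(-129 + 2 \cdot 17689\right) - 46690\right) = \left(3888 + 3444\right) \left(\left(-129 + 35378\right) - 46690\right) = 7332 \left(35249 - 46690\right) = 7332 \left(-11441\right) = -83885412$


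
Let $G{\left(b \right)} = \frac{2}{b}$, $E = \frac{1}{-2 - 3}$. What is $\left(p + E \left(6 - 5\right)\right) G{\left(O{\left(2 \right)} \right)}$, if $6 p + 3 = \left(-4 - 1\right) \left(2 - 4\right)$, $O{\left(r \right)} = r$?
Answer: $\frac{29}{30} \approx 0.96667$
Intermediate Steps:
$E = - \frac{1}{5}$ ($E = \frac{1}{-5} = - \frac{1}{5} \approx -0.2$)
$p = \frac{7}{6}$ ($p = - \frac{1}{2} + \frac{\left(-4 - 1\right) \left(2 - 4\right)}{6} = - \frac{1}{2} + \frac{\left(-5\right) \left(-2\right)}{6} = - \frac{1}{2} + \frac{1}{6} \cdot 10 = - \frac{1}{2} + \frac{5}{3} = \frac{7}{6} \approx 1.1667$)
$\left(p + E \left(6 - 5\right)\right) G{\left(O{\left(2 \right)} \right)} = \left(\frac{7}{6} - \frac{6 - 5}{5}\right) \frac{2}{2} = \left(\frac{7}{6} - \frac{1}{5}\right) 2 \cdot \frac{1}{2} = \left(\frac{7}{6} - \frac{1}{5}\right) 1 = \frac{29}{30} \cdot 1 = \frac{29}{30}$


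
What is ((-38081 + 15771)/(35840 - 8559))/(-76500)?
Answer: 2231/208699650 ≈ 1.0690e-5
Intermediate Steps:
((-38081 + 15771)/(35840 - 8559))/(-76500) = -22310/27281*(-1/76500) = 2231/208699650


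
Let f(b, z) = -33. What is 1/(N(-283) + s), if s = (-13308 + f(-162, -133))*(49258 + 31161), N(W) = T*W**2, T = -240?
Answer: -1/1092091239 ≈ -9.1567e-10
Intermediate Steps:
N(W) = -240*W**2
s = -1072869879 (s = (-13308 - 33)*(49258 + 31161) = -13341*80419 = -1072869879)
1/(N(-283) + s) = 1/(-240*(-283)**2 - 1072869879) = 1/(-240*80089 - 1072869879) = 1/(-19221360 - 1072869879) = 1/(-1092091239) = -1/1092091239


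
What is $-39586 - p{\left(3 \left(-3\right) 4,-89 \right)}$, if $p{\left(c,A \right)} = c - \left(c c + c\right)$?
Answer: $-38290$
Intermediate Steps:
$p{\left(c,A \right)} = - c^{2}$ ($p{\left(c,A \right)} = c - \left(c^{2} + c\right) = c - \left(c + c^{2}\right) = - c^{2}$)
$-39586 - p{\left(3 \left(-3\right) 4,-89 \right)} = -39586 - - \left(3 \left(-3\right) 4\right)^{2} = -39586 - - \left(\left(-9\right) 4\right)^{2} = -39586 - - \left(-36\right)^{2} = -39586 - \left(-1\right) 1296 = -39586 - -1296 = -39586 + 1296 = -38290$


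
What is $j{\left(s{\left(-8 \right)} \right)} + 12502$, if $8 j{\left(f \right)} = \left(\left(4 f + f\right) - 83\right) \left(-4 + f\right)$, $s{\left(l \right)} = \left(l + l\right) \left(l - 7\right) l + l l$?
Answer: $\frac{4378799}{2} \approx 2.1894 \cdot 10^{6}$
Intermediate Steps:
$s{\left(l \right)} = l^{2} + 2 l^{2} \left(-7 + l\right)$ ($s{\left(l \right)} = 2 l \left(-7 + l\right) l + l^{2} = 2 l^{2} \left(-7 + l\right) + l^{2} = l^{2} + 2 l^{2} \left(-7 + l\right)$)
$j{\left(f \right)} = \frac{\left(-83 + 5 f\right) \left(-4 + f\right)}{8}$ ($j{\left(f \right)} = \frac{\left(\left(4 f + f\right) - 83\right) \left(-4 + f\right)}{8} = \frac{\left(5 f - 83\right) \left(-4 + f\right)}{8} = \frac{\left(-83 + 5 f\right) \left(-4 + f\right)}{8}$)
$j{\left(s{\left(-8 \right)} \right)} + 12502 = \left(\frac{83}{2} - \frac{103 \left(-8\right)^{2} \left(-13 + 2 \left(-8\right)\right)}{8} + \frac{5 \left(\left(-8\right)^{2} \left(-13 + 2 \left(-8\right)\right)\right)^{2}}{8}\right) + 12502 = \left(\frac{83}{2} - \frac{103 \cdot 64 \left(-13 - 16\right)}{8} + \frac{5 \left(64 \left(-13 - 16\right)\right)^{2}}{8}\right) + 12502 = \left(\frac{83}{2} - \frac{103 \cdot 64 \left(-29\right)}{8} + \frac{5 \left(64 \left(-29\right)\right)^{2}}{8}\right) + 12502 = \left(\frac{83}{2} - -23896 + \frac{5 \left(-1856\right)^{2}}{8}\right) + 12502 = \left(\frac{83}{2} + 23896 + \frac{5}{8} \cdot 3444736\right) + 12502 = \left(\frac{83}{2} + 23896 + 2152960\right) + 12502 = \frac{4353795}{2} + 12502 = \frac{4378799}{2}$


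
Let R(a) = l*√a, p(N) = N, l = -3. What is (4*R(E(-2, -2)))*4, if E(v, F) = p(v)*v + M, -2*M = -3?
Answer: -24*√22 ≈ -112.57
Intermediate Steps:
M = 3/2 (M = -½*(-3) = 3/2 ≈ 1.5000)
E(v, F) = 3/2 + v² (E(v, F) = v*v + 3/2 = v² + 3/2 = 3/2 + v²)
R(a) = -3*√a
(4*R(E(-2, -2)))*4 = (4*(-3*√(3/2 + (-2)²)))*4 = (4*(-3*√(3/2 + 4)))*4 = (4*(-3*√22/2))*4 = -6*√22*4 = -24*√22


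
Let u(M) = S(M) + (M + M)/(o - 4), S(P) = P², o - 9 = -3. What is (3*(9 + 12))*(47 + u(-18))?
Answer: 22239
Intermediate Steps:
o = 6 (o = 9 - 3 = 6)
u(M) = M + M² (u(M) = M² + (M + M)/(6 - 4) = M² + (2*M)/2 = M² + (2*M)*(½) = M² + M = M + M²)
(3*(9 + 12))*(47 + u(-18)) = (3*(9 + 12))*(47 - 18*(1 - 18)) = (3*21)*(47 - 18*(-17)) = 63*(47 + 306) = 63*353 = 22239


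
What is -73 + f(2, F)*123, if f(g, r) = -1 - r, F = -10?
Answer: 1034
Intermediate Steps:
-73 + f(2, F)*123 = -73 + (-1 - 1*(-10))*123 = -73 + (-1 + 10)*123 = -73 + 9*123 = -73 + 1107 = 1034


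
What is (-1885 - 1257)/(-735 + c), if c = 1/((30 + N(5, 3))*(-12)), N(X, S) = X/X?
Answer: 1168824/273421 ≈ 4.2748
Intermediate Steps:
N(X, S) = 1
c = -1/372 (c = 1/((30 + 1)*(-12)) = 1/(31*(-12)) = 1/(-372) = -1/372 ≈ -0.0026882)
(-1885 - 1257)/(-735 + c) = (-1885 - 1257)/(-735 - 1/372) = -3142/(-273421/372) = -3142*(-372/273421) = 1168824/273421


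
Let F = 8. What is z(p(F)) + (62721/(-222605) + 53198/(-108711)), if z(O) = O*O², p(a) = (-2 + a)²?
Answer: 1129038444100259/24199612155 ≈ 46655.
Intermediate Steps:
z(O) = O³
z(p(F)) + (62721/(-222605) + 53198/(-108711)) = ((-2 + 8)²)³ + (62721/(-222605) + 53198/(-108711)) = (6²)³ + (62721*(-1/222605) + 53198*(-1/108711)) = 36³ + (-62721/222605 - 53198/108711) = 46656 - 18660603421/24199612155 = 1129038444100259/24199612155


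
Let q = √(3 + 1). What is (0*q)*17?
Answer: 0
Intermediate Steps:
q = 2 (q = √4 = 2)
(0*q)*17 = (0*2)*17 = 0*17 = 0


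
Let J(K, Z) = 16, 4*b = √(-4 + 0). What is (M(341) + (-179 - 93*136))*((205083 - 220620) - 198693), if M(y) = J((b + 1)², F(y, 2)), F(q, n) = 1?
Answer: 2744500530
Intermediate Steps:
b = I/2 (b = √(-4 + 0)/4 = √(-4)/4 = (2*I)/4 = I/2 ≈ 0.5*I)
M(y) = 16
(M(341) + (-179 - 93*136))*((205083 - 220620) - 198693) = (16 + (-179 - 93*136))*((205083 - 220620) - 198693) = (16 + (-179 - 12648))*(-15537 - 198693) = (16 - 12827)*(-214230) = -12811*(-214230) = 2744500530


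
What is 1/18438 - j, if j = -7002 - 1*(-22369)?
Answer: -283336745/18438 ≈ -15367.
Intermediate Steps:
j = 15367 (j = -7002 + 22369 = 15367)
1/18438 - j = 1/18438 - 1*15367 = 1/18438 - 15367 = -283336745/18438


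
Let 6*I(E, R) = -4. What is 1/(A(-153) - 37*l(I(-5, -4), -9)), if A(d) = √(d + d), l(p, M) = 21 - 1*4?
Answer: -37/23291 - 3*I*√34/395947 ≈ -0.0015886 - 4.418e-5*I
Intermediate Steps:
I(E, R) = -⅔ (I(E, R) = (⅙)*(-4) = -⅔)
l(p, M) = 17 (l(p, M) = 21 - 4 = 17)
A(d) = √2*√d (A(d) = √(2*d) = √2*√d)
1/(A(-153) - 37*l(I(-5, -4), -9)) = 1/(√2*√(-153) - 37*17) = 1/(√2*(3*I*√17) - 629) = 1/(3*I*√34 - 629) = 1/(-629 + 3*I*√34)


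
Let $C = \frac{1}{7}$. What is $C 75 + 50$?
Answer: $\frac{425}{7} \approx 60.714$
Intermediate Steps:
$C = \frac{1}{7} \approx 0.14286$
$C 75 + 50 = \frac{1}{7} \cdot 75 + 50 = \frac{75}{7} + 50 = \frac{425}{7}$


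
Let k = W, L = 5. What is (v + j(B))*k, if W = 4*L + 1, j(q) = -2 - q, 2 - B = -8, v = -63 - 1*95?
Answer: -3570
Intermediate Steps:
v = -158 (v = -63 - 95 = -158)
B = 10 (B = 2 - 1*(-8) = 2 + 8 = 10)
W = 21 (W = 4*5 + 1 = 20 + 1 = 21)
k = 21
(v + j(B))*k = (-158 + (-2 - 1*10))*21 = (-158 + (-2 - 10))*21 = (-158 - 12)*21 = -170*21 = -3570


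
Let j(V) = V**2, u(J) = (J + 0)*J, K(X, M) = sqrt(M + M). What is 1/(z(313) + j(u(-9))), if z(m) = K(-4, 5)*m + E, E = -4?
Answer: 6557/42014559 - 313*sqrt(10)/42014559 ≈ 0.00013251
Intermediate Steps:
K(X, M) = sqrt(2)*sqrt(M) (K(X, M) = sqrt(2*M) = sqrt(2)*sqrt(M))
u(J) = J**2 (u(J) = J*J = J**2)
z(m) = -4 + m*sqrt(10) (z(m) = (sqrt(2)*sqrt(5))*m - 4 = sqrt(10)*m - 4 = m*sqrt(10) - 4 = -4 + m*sqrt(10))
1/(z(313) + j(u(-9))) = 1/((-4 + 313*sqrt(10)) + ((-9)**2)**2) = 1/((-4 + 313*sqrt(10)) + 81**2) = 1/((-4 + 313*sqrt(10)) + 6561) = 1/(6557 + 313*sqrt(10))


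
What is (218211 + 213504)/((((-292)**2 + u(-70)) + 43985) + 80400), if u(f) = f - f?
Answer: 143905/69883 ≈ 2.0592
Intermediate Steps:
u(f) = 0
(218211 + 213504)/((((-292)**2 + u(-70)) + 43985) + 80400) = (218211 + 213504)/((((-292)**2 + 0) + 43985) + 80400) = 431715/(((85264 + 0) + 43985) + 80400) = 431715/((85264 + 43985) + 80400) = 431715/(129249 + 80400) = 431715/209649 = 431715*(1/209649) = 143905/69883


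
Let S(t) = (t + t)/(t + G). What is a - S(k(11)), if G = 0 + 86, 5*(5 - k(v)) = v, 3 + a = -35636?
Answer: -3955936/111 ≈ -35639.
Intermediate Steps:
a = -35639 (a = -3 - 35636 = -35639)
k(v) = 5 - v/5
G = 86
S(t) = 2*t/(86 + t) (S(t) = (t + t)/(t + 86) = (2*t)/(86 + t) = 2*t/(86 + t))
a - S(k(11)) = -35639 - 2*(5 - ⅕*11)/(86 + (5 - ⅕*11)) = -35639 - 2*(5 - 11/5)/(86 + (5 - 11/5)) = -35639 - 2*14/(5*(86 + 14/5)) = -35639 - 2*14/(5*444/5) = -35639 - 2*14*5/(5*444) = -35639 - 1*7/111 = -35639 - 7/111 = -3955936/111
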